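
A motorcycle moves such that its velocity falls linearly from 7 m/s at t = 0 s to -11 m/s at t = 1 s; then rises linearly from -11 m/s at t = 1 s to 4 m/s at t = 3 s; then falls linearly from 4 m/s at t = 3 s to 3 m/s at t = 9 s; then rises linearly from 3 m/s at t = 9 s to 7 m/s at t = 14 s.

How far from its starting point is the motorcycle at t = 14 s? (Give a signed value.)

37 m

Displacement is the signed area under the v-t curve.
0–1 s: ½(7 + -11)(1) = -2 m
1–3 s: ½(-11 + 4)(2) = -7 m
3–9 s: ½(4 + 3)(6) = 21 m
9–14 s: ½(3 + 7)(5) = 25 m
Net displacement = 37 m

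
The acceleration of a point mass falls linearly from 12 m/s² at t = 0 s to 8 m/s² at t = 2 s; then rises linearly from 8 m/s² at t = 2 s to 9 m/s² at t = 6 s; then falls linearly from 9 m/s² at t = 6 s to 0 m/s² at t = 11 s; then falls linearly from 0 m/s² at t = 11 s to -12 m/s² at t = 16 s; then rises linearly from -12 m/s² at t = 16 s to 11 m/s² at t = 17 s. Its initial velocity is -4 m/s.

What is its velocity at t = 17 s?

42 m/s

Δv equals the area under the a-t graph; then v = v₀ + Δv.
0–2 s: ½(12 + 8)(2) = 20 m/s
2–6 s: ½(8 + 9)(4) = 34 m/s
6–11 s: ½(9 + 0)(5) = 22.5 m/s
11–16 s: ½(0 + -12)(5) = -30 m/s
16–17 s: ½(-12 + 11)(1) = -0.5 m/s
Δv = 46 m/s, so v(17) = -4 + (46) = 42 m/s.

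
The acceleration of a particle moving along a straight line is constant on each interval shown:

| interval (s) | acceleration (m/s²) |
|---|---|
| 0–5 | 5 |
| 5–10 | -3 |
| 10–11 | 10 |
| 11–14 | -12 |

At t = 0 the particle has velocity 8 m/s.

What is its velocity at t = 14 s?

Δv equals the area under the a-t graph; then v = v₀ + Δv.
0–5 s: 5 × 5 = 25 m/s
5–10 s: -3 × 5 = -15 m/s
10–11 s: 10 × 1 = 10 m/s
11–14 s: -12 × 3 = -36 m/s
Δv = -16 m/s, so v(14) = 8 + (-16) = -8 m/s.

-8 m/s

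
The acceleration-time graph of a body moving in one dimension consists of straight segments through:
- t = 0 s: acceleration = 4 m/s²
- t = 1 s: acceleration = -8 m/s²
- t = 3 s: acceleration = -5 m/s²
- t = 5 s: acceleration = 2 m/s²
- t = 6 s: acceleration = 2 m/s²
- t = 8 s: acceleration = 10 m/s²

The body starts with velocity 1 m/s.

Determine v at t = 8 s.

Δv equals the area under the a-t graph; then v = v₀ + Δv.
0–1 s: ½(4 + -8)(1) = -2 m/s
1–3 s: ½(-8 + -5)(2) = -13 m/s
3–5 s: ½(-5 + 2)(2) = -3 m/s
5–6 s: 2 × 1 = 2 m/s
6–8 s: ½(2 + 10)(2) = 12 m/s
Δv = -4 m/s, so v(8) = 1 + (-4) = -3 m/s.

-3 m/s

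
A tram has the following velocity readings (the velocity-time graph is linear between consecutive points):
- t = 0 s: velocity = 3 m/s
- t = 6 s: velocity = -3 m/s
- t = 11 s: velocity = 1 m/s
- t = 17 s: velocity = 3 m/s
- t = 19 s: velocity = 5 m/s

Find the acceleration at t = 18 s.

1 m/s²

Acceleration is the slope of the v-t graph on 17–19 s: (5 − 3)/(19 − 17) = 1 m/s².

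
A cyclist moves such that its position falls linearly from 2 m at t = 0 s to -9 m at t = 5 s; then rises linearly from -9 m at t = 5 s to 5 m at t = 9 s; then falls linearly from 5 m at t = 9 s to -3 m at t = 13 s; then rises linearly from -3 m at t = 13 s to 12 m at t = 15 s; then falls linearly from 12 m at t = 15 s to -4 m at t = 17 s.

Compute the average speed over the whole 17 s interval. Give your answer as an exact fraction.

64/17 m/s

Average speed = (total path length)/(elapsed time); on a piecewise-linear x-t graph the path length is Σ|Δx|.
0–5 s: |Δx| = |-9 − 2| = 11 m
5–9 s: |Δx| = |5 − -9| = 14 m
9–13 s: |Δx| = |-3 − 5| = 8 m
13–15 s: |Δx| = |12 − -3| = 15 m
15–17 s: |Δx| = |-4 − 12| = 16 m
Total path = 64 m; average speed = 64/17 = 64/17 m/s.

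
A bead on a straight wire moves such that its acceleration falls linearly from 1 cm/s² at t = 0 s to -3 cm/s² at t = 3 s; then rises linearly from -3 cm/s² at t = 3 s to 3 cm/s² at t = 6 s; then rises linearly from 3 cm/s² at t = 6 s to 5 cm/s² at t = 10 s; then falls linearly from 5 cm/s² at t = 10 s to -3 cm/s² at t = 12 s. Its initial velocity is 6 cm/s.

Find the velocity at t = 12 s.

21 cm/s

Δv equals the area under the a-t graph; then v = v₀ + Δv.
0–3 s: ½(1 + -3)(3) = -3 cm/s
3–6 s: ½(-3 + 3)(3) = 0 cm/s
6–10 s: ½(3 + 5)(4) = 16 cm/s
10–12 s: ½(5 + -3)(2) = 2 cm/s
Δv = 15 cm/s, so v(12) = 6 + (15) = 21 cm/s.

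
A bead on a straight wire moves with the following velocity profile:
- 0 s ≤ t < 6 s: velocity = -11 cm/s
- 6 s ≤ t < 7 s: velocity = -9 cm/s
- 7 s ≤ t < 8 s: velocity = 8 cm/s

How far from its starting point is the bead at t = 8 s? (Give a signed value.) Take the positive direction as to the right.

Net displacement equals the area under the velocity-time graph (areas below the axis count negative).
0–6 s: -11 × 6 = -66 cm
6–7 s: -9 × 1 = -9 cm
7–8 s: 8 × 1 = 8 cm
Net displacement = -67 cm

-67 cm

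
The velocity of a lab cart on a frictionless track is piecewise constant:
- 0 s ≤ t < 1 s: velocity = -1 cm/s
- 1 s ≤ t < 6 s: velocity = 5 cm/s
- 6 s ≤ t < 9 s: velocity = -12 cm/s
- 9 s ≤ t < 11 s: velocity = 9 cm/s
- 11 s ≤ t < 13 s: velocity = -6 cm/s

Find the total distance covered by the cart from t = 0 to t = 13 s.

92 cm

Total distance travelled is ∫|v| dt — sum the magnitudes of each area piece.
0–1 s: |-1| × 1 = 1 cm
1–6 s: |5| × 5 = 25 cm
6–9 s: |-12| × 3 = 36 cm
9–11 s: |9| × 2 = 18 cm
11–13 s: |-6| × 2 = 12 cm
Total distance = 92 cm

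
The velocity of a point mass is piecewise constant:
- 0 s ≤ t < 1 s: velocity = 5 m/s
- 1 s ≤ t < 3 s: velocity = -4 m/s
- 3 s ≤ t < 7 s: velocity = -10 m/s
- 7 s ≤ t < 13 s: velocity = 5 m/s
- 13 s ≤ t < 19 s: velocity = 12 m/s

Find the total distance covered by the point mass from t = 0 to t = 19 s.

Distance (not displacement) is the total path length: add the absolute areas under v-t.
0–1 s: |5| × 1 = 5 m
1–3 s: |-4| × 2 = 8 m
3–7 s: |-10| × 4 = 40 m
7–13 s: |5| × 6 = 30 m
13–19 s: |12| × 6 = 72 m
Total distance = 155 m

155 m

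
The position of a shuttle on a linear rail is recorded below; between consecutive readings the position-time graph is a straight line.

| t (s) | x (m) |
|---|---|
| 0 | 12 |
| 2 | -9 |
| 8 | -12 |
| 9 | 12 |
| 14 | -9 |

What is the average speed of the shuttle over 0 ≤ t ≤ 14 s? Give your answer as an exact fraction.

Average speed = (total path length)/(elapsed time); on a piecewise-linear x-t graph the path length is Σ|Δx|.
0–2 s: |Δx| = |-9 − 12| = 21 m
2–8 s: |Δx| = |-12 − -9| = 3 m
8–9 s: |Δx| = |12 − -12| = 24 m
9–14 s: |Δx| = |-9 − 12| = 21 m
Total path = 69 m; average speed = 69/14 = 69/14 m/s.

69/14 m/s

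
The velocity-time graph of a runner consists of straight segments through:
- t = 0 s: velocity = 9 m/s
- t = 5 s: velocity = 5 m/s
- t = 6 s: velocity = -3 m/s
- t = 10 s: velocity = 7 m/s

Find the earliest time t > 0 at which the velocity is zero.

t = 5.625 s

v changes sign on 5–6 s (from 5 to -3); the graph is linear there, so v = 0 at t = 5 + (-5)·(6 − 5)/(-3 − 5) = 5.625 s.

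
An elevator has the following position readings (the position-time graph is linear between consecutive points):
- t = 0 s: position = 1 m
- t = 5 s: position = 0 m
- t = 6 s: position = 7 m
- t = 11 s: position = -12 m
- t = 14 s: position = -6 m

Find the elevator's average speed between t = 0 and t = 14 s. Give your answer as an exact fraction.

Average speed = (total path length)/(elapsed time); on a piecewise-linear x-t graph the path length is Σ|Δx|.
0–5 s: |Δx| = |0 − 1| = 1 m
5–6 s: |Δx| = |7 − 0| = 7 m
6–11 s: |Δx| = |-12 − 7| = 19 m
11–14 s: |Δx| = |-6 − -12| = 6 m
Total path = 33 m; average speed = 33/14 = 33/14 m/s.

33/14 m/s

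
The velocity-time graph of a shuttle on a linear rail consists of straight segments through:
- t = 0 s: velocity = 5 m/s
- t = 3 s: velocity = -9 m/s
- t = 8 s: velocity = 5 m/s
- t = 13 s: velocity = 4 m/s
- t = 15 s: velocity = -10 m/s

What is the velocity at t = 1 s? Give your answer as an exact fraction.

On 0–3 s the graph is linear from 5 to -9 m/s: v(1) = 5 + (-9 − 5)·(1 − 0)/(3 − 0) = 1/3 m/s.

1/3 m/s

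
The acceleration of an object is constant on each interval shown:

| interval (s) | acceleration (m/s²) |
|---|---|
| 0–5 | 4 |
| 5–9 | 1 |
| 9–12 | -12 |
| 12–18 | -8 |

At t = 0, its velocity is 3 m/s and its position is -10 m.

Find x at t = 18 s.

-16 m

On each constant-a segment, Δv = aΔt and Δx = v₀Δt + ½aΔt²; chain segment to segment.
0–5 s: v starts 3 m/s; Δx = 3·5 + ½·4·5² = 65 m; v ends 23 m/s.
5–9 s: v starts 23 m/s; Δx = 23·4 + ½·1·4² = 100 m; v ends 27 m/s.
9–12 s: v starts 27 m/s; Δx = 27·3 + ½·-12·3² = 27 m; v ends -9 m/s.
12–18 s: v starts -9 m/s; Δx = -9·6 + ½·-8·6² = -198 m; v ends -57 m/s.
x(18) = -10 + Σ Δx = -16 m.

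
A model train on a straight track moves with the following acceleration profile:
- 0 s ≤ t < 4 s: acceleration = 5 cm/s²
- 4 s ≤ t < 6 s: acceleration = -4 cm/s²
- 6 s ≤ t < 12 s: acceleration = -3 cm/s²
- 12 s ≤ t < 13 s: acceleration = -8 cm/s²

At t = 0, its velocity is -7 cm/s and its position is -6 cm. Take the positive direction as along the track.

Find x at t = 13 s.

-17 cm

On each constant-a segment, Δv = aΔt and Δx = v₀Δt + ½aΔt²; chain segment to segment.
0–4 s: v starts -7 cm/s; Δx = -7·4 + ½·5·4² = 12 cm; v ends 13 cm/s.
4–6 s: v starts 13 cm/s; Δx = 13·2 + ½·-4·2² = 18 cm; v ends 5 cm/s.
6–12 s: v starts 5 cm/s; Δx = 5·6 + ½·-3·6² = -24 cm; v ends -13 cm/s.
12–13 s: v starts -13 cm/s; Δx = -13·1 + ½·-8·1² = -17 cm; v ends -21 cm/s.
x(13) = -6 + Σ Δx = -17 cm.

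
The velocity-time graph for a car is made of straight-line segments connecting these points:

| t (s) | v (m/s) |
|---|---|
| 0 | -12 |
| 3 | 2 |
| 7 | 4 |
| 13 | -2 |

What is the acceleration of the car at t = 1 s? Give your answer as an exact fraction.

Acceleration is the slope of the v-t graph on 0–3 s: (2 − -12)/(3 − 0) = 14/3 m/s².

14/3 m/s²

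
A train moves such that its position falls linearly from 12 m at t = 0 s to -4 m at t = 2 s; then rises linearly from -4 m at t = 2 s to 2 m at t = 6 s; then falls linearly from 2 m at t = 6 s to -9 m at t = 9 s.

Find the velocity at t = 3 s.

1.5 m/s

Velocity is the slope of the x-t graph on 2–6 s: (2 − -4)/(6 − 2) = 1.5 m/s.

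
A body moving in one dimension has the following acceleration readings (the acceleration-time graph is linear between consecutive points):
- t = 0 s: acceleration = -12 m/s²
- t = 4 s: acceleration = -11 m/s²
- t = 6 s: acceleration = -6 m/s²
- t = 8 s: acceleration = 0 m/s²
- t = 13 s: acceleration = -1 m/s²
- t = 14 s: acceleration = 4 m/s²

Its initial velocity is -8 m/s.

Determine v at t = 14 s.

Δv equals the area under the a-t graph; then v = v₀ + Δv.
0–4 s: ½(-12 + -11)(4) = -46 m/s
4–6 s: ½(-11 + -6)(2) = -17 m/s
6–8 s: ½(-6 + 0)(2) = -6 m/s
8–13 s: ½(0 + -1)(5) = -2.5 m/s
13–14 s: ½(-1 + 4)(1) = 1.5 m/s
Δv = -70 m/s, so v(14) = -8 + (-70) = -78 m/s.

-78 m/s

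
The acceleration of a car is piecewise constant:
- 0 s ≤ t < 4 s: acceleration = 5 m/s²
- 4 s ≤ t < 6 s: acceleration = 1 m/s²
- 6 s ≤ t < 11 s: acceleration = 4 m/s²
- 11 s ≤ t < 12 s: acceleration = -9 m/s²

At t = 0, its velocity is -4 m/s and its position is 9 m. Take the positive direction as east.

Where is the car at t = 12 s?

240.5 m

On each constant-a segment, Δv = aΔt and Δx = v₀Δt + ½aΔt²; chain segment to segment.
0–4 s: v starts -4 m/s; Δx = -4·4 + ½·5·4² = 24 m; v ends 16 m/s.
4–6 s: v starts 16 m/s; Δx = 16·2 + ½·1·2² = 34 m; v ends 18 m/s.
6–11 s: v starts 18 m/s; Δx = 18·5 + ½·4·5² = 140 m; v ends 38 m/s.
11–12 s: v starts 38 m/s; Δx = 38·1 + ½·-9·1² = 33.5 m; v ends 29 m/s.
x(12) = 9 + Σ Δx = 240.5 m.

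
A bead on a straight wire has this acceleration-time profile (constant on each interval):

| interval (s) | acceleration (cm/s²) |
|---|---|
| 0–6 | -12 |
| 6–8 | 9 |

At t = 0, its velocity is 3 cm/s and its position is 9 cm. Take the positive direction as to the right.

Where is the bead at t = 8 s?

On each constant-a segment, Δv = aΔt and Δx = v₀Δt + ½aΔt²; chain segment to segment.
0–6 s: v starts 3 cm/s; Δx = 3·6 + ½·-12·6² = -198 cm; v ends -69 cm/s.
6–8 s: v starts -69 cm/s; Δx = -69·2 + ½·9·2² = -120 cm; v ends -51 cm/s.
x(8) = 9 + Σ Δx = -309 cm.

-309 cm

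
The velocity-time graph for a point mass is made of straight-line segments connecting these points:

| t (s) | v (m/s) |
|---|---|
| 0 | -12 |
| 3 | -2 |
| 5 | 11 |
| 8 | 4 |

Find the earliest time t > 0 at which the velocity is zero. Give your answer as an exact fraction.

v changes sign on 3–5 s (from -2 to 11); the graph is linear there, so v = 0 at t = 3 + (2)·(5 − 3)/(11 − -2) = 43/13 s.

t = 43/13 s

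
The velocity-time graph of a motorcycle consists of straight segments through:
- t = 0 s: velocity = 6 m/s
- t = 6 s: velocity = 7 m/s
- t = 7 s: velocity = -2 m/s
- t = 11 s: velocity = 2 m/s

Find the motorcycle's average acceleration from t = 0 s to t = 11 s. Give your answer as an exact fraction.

-4/11 m/s²

Average acceleration = Δv/Δt = (2 − 6)/(11 − 0) = -4/11 m/s².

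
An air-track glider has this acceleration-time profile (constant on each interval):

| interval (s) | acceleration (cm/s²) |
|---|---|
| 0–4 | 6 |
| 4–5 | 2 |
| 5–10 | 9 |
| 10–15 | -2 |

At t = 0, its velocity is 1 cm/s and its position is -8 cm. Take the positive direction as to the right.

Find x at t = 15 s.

652.5 cm

On each constant-a segment, Δv = aΔt and Δx = v₀Δt + ½aΔt²; chain segment to segment.
0–4 s: v starts 1 cm/s; Δx = 1·4 + ½·6·4² = 52 cm; v ends 25 cm/s.
4–5 s: v starts 25 cm/s; Δx = 25·1 + ½·2·1² = 26 cm; v ends 27 cm/s.
5–10 s: v starts 27 cm/s; Δx = 27·5 + ½·9·5² = 247.5 cm; v ends 72 cm/s.
10–15 s: v starts 72 cm/s; Δx = 72·5 + ½·-2·5² = 335 cm; v ends 62 cm/s.
x(15) = -8 + Σ Δx = 652.5 cm.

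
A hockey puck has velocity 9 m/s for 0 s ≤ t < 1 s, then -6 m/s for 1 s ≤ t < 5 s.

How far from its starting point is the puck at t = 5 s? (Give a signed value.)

Displacement is the signed area under the v-t curve.
0–1 s: 9 × 1 = 9 m
1–5 s: -6 × 4 = -24 m
Net displacement = -15 m

-15 m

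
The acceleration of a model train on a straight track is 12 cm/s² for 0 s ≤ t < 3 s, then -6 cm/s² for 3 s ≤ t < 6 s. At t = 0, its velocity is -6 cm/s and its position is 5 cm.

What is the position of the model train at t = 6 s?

104 cm

On each constant-a segment, Δv = aΔt and Δx = v₀Δt + ½aΔt²; chain segment to segment.
0–3 s: v starts -6 cm/s; Δx = -6·3 + ½·12·3² = 36 cm; v ends 30 cm/s.
3–6 s: v starts 30 cm/s; Δx = 30·3 + ½·-6·3² = 63 cm; v ends 12 cm/s.
x(6) = 5 + Σ Δx = 104 cm.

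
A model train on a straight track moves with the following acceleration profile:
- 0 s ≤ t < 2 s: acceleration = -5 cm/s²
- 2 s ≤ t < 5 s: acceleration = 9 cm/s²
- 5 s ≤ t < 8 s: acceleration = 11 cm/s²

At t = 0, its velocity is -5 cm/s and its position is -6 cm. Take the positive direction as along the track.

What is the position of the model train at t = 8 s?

On each constant-a segment, Δv = aΔt and Δx = v₀Δt + ½aΔt²; chain segment to segment.
0–2 s: v starts -5 cm/s; Δx = -5·2 + ½·-5·2² = -20 cm; v ends -15 cm/s.
2–5 s: v starts -15 cm/s; Δx = -15·3 + ½·9·3² = -4.5 cm; v ends 12 cm/s.
5–8 s: v starts 12 cm/s; Δx = 12·3 + ½·11·3² = 85.5 cm; v ends 45 cm/s.
x(8) = -6 + Σ Δx = 55 cm.

55 cm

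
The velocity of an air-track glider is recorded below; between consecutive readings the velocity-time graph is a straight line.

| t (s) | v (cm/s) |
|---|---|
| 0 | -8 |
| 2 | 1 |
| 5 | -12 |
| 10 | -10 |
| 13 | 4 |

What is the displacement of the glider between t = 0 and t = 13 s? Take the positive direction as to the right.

-87.5 cm

Displacement is the signed area under the v-t curve.
0–2 s: ½(-8 + 1)(2) = -7 cm
2–5 s: ½(1 + -12)(3) = -16.5 cm
5–10 s: ½(-12 + -10)(5) = -55 cm
10–13 s: ½(-10 + 4)(3) = -9 cm
Net displacement = -87.5 cm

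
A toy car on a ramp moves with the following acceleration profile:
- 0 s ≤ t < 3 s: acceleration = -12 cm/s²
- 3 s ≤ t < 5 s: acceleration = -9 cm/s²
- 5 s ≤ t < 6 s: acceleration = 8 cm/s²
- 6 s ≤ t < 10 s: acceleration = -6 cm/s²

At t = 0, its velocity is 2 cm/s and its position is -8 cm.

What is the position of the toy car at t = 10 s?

-414 cm

On each constant-a segment, Δv = aΔt and Δx = v₀Δt + ½aΔt²; chain segment to segment.
0–3 s: v starts 2 cm/s; Δx = 2·3 + ½·-12·3² = -48 cm; v ends -34 cm/s.
3–5 s: v starts -34 cm/s; Δx = -34·2 + ½·-9·2² = -86 cm; v ends -52 cm/s.
5–6 s: v starts -52 cm/s; Δx = -52·1 + ½·8·1² = -48 cm; v ends -44 cm/s.
6–10 s: v starts -44 cm/s; Δx = -44·4 + ½·-6·4² = -224 cm; v ends -68 cm/s.
x(10) = -8 + Σ Δx = -414 cm.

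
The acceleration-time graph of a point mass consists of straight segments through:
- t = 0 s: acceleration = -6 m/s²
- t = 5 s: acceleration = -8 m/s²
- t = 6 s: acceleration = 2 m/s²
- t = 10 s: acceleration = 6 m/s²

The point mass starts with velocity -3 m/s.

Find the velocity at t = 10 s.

Δv equals the area under the a-t graph; then v = v₀ + Δv.
0–5 s: ½(-6 + -8)(5) = -35 m/s
5–6 s: ½(-8 + 2)(1) = -3 m/s
6–10 s: ½(2 + 6)(4) = 16 m/s
Δv = -22 m/s, so v(10) = -3 + (-22) = -25 m/s.

-25 m/s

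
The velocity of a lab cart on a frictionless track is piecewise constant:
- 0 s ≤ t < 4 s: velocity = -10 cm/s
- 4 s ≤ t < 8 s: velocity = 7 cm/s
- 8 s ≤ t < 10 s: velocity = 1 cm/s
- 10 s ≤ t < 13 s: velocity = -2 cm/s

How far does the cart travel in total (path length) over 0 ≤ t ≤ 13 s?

76 cm

Total distance travelled is ∫|v| dt — sum the magnitudes of each area piece.
0–4 s: |-10| × 4 = 40 cm
4–8 s: |7| × 4 = 28 cm
8–10 s: |1| × 2 = 2 cm
10–13 s: |-2| × 3 = 6 cm
Total distance = 76 cm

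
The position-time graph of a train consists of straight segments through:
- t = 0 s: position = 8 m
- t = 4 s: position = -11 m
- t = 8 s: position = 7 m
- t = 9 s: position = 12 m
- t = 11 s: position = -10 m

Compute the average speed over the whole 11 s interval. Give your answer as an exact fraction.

64/11 m/s

Average speed = (total path length)/(elapsed time); on a piecewise-linear x-t graph the path length is Σ|Δx|.
0–4 s: |Δx| = |-11 − 8| = 19 m
4–8 s: |Δx| = |7 − -11| = 18 m
8–9 s: |Δx| = |12 − 7| = 5 m
9–11 s: |Δx| = |-10 − 12| = 22 m
Total path = 64 m; average speed = 64/11 = 64/11 m/s.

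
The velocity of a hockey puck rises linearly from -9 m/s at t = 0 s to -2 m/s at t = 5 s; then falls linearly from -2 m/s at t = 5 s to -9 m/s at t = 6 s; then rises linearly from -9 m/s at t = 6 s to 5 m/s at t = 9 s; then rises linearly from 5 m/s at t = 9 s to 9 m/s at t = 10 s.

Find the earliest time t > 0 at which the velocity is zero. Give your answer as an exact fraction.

t = 111/14 s

v changes sign on 6–9 s (from -9 to 5); the graph is linear there, so v = 0 at t = 6 + (9)·(9 − 6)/(5 − -9) = 111/14 s.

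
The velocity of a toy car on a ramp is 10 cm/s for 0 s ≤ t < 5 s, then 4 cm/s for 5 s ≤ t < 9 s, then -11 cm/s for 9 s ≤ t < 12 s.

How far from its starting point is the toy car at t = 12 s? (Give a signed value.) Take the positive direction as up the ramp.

33 cm

Displacement is the signed area under the v-t curve.
0–5 s: 10 × 5 = 50 cm
5–9 s: 4 × 4 = 16 cm
9–12 s: -11 × 3 = -33 cm
Net displacement = 33 cm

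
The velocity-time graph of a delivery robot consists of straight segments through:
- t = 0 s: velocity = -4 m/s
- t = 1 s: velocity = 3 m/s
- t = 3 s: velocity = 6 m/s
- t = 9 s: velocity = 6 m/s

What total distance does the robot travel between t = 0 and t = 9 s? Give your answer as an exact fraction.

655/14 m

Total distance travelled is ∫|v| dt — sum the magnitudes of each area piece.
0–1 s: v = 0 at t = 4/7 s; triangle areas 8/7 + 9/14 = 25/14 m
1–3 s: |½(3 + 6)(2)| = 9 m
3–9 s: |6| × 6 = 36 m
Total distance = 655/14 m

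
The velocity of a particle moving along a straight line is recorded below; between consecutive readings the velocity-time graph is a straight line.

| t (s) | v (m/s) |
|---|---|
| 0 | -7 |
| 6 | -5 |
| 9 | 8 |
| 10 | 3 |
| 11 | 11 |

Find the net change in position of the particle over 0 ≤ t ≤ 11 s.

Net displacement equals the area under the velocity-time graph (areas below the axis count negative).
0–6 s: ½(-7 + -5)(6) = -36 m
6–9 s: ½(-5 + 8)(3) = 4.5 m
9–10 s: ½(8 + 3)(1) = 5.5 m
10–11 s: ½(3 + 11)(1) = 7 m
Net displacement = -19 m

-19 m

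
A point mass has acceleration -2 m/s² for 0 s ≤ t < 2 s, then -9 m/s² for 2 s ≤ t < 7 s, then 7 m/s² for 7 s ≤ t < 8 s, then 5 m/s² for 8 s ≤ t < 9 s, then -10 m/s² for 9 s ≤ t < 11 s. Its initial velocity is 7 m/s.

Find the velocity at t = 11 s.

Δv equals the area under the a-t graph; then v = v₀ + Δv.
0–2 s: -2 × 2 = -4 m/s
2–7 s: -9 × 5 = -45 m/s
7–8 s: 7 × 1 = 7 m/s
8–9 s: 5 × 1 = 5 m/s
9–11 s: -10 × 2 = -20 m/s
Δv = -57 m/s, so v(11) = 7 + (-57) = -50 m/s.

-50 m/s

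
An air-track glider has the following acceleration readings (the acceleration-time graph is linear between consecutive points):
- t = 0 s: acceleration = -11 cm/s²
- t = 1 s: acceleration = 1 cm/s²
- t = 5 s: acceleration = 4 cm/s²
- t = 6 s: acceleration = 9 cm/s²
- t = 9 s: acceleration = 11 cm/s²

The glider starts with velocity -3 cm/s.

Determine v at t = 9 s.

38.5 cm/s

Δv equals the area under the a-t graph; then v = v₀ + Δv.
0–1 s: ½(-11 + 1)(1) = -5 cm/s
1–5 s: ½(1 + 4)(4) = 10 cm/s
5–6 s: ½(4 + 9)(1) = 6.5 cm/s
6–9 s: ½(9 + 11)(3) = 30 cm/s
Δv = 41.5 cm/s, so v(9) = -3 + (41.5) = 38.5 cm/s.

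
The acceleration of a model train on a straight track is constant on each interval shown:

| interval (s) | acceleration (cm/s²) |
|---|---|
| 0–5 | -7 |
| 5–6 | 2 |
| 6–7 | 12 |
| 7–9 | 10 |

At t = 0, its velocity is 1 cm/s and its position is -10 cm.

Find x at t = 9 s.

On each constant-a segment, Δv = aΔt and Δx = v₀Δt + ½aΔt²; chain segment to segment.
0–5 s: v starts 1 cm/s; Δx = 1·5 + ½·-7·5² = -82.5 cm; v ends -34 cm/s.
5–6 s: v starts -34 cm/s; Δx = -34·1 + ½·2·1² = -33 cm; v ends -32 cm/s.
6–7 s: v starts -32 cm/s; Δx = -32·1 + ½·12·1² = -26 cm; v ends -20 cm/s.
7–9 s: v starts -20 cm/s; Δx = -20·2 + ½·10·2² = -20 cm; v ends 0 cm/s.
x(9) = -10 + Σ Δx = -171.5 cm.

-171.5 cm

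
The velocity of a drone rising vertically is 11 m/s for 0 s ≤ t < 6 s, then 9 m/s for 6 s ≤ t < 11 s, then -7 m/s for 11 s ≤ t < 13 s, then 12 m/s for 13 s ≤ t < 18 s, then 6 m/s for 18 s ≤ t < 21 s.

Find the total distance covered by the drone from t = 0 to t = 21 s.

203 m

Distance (not displacement) is the total path length: add the absolute areas under v-t.
0–6 s: |11| × 6 = 66 m
6–11 s: |9| × 5 = 45 m
11–13 s: |-7| × 2 = 14 m
13–18 s: |12| × 5 = 60 m
18–21 s: |6| × 3 = 18 m
Total distance = 203 m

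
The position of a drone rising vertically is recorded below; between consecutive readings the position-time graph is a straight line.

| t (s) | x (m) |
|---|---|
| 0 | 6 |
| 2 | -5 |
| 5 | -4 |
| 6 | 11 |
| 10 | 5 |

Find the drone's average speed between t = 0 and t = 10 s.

3.3 m/s

Average speed = (total path length)/(elapsed time); on a piecewise-linear x-t graph the path length is Σ|Δx|.
0–2 s: |Δx| = |-5 − 6| = 11 m
2–5 s: |Δx| = |-4 − -5| = 1 m
5–6 s: |Δx| = |11 − -4| = 15 m
6–10 s: |Δx| = |5 − 11| = 6 m
Total path = 33 m; average speed = 33/10 = 3.3 m/s.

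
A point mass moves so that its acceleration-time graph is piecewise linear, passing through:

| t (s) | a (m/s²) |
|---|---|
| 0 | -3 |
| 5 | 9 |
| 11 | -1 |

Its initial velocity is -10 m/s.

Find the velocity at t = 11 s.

29 m/s

Δv equals the area under the a-t graph; then v = v₀ + Δv.
0–5 s: ½(-3 + 9)(5) = 15 m/s
5–11 s: ½(9 + -1)(6) = 24 m/s
Δv = 39 m/s, so v(11) = -10 + (39) = 29 m/s.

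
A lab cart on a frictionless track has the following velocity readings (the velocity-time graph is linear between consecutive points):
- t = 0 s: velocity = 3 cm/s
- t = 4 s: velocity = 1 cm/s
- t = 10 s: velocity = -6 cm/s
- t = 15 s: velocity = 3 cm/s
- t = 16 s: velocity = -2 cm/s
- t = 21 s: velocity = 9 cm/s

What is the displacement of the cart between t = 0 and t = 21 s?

3.5 cm

Displacement is the signed area under the v-t curve.
0–4 s: ½(3 + 1)(4) = 8 cm
4–10 s: ½(1 + -6)(6) = -15 cm
10–15 s: ½(-6 + 3)(5) = -7.5 cm
15–16 s: ½(3 + -2)(1) = 0.5 cm
16–21 s: ½(-2 + 9)(5) = 17.5 cm
Net displacement = 3.5 cm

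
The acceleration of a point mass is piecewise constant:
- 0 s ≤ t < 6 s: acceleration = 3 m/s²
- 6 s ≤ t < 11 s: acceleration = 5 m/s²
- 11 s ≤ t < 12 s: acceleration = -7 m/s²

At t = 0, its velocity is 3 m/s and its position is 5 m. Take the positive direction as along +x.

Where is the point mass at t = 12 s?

On each constant-a segment, Δv = aΔt and Δx = v₀Δt + ½aΔt²; chain segment to segment.
0–6 s: v starts 3 m/s; Δx = 3·6 + ½·3·6² = 72 m; v ends 21 m/s.
6–11 s: v starts 21 m/s; Δx = 21·5 + ½·5·5² = 167.5 m; v ends 46 m/s.
11–12 s: v starts 46 m/s; Δx = 46·1 + ½·-7·1² = 42.5 m; v ends 39 m/s.
x(12) = 5 + Σ Δx = 287 m.

287 m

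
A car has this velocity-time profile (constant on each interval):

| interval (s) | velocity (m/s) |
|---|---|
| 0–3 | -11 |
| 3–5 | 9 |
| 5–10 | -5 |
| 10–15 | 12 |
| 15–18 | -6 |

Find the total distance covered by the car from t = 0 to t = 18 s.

Total distance travelled is ∫|v| dt — sum the magnitudes of each area piece.
0–3 s: |-11| × 3 = 33 m
3–5 s: |9| × 2 = 18 m
5–10 s: |-5| × 5 = 25 m
10–15 s: |12| × 5 = 60 m
15–18 s: |-6| × 3 = 18 m
Total distance = 154 m

154 m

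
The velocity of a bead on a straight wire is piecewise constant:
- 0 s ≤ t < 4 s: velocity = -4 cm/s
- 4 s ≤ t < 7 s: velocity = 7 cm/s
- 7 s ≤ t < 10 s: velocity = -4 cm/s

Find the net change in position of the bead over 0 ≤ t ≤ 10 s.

-7 cm

Displacement is the signed area under the v-t curve.
0–4 s: -4 × 4 = -16 cm
4–7 s: 7 × 3 = 21 cm
7–10 s: -4 × 3 = -12 cm
Net displacement = -7 cm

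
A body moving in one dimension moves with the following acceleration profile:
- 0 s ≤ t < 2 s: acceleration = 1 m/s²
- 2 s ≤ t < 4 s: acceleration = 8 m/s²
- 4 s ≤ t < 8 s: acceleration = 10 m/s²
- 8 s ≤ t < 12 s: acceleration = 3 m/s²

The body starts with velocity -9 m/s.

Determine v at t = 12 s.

61 m/s

Δv equals the area under the a-t graph; then v = v₀ + Δv.
0–2 s: 1 × 2 = 2 m/s
2–4 s: 8 × 2 = 16 m/s
4–8 s: 10 × 4 = 40 m/s
8–12 s: 3 × 4 = 12 m/s
Δv = 70 m/s, so v(12) = -9 + (70) = 61 m/s.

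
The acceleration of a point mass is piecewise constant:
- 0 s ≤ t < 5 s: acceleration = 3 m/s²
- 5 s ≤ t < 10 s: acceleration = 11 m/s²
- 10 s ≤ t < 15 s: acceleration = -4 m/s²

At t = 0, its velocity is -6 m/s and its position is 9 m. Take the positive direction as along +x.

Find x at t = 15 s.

469 m

On each constant-a segment, Δv = aΔt and Δx = v₀Δt + ½aΔt²; chain segment to segment.
0–5 s: v starts -6 m/s; Δx = -6·5 + ½·3·5² = 7.5 m; v ends 9 m/s.
5–10 s: v starts 9 m/s; Δx = 9·5 + ½·11·5² = 182.5 m; v ends 64 m/s.
10–15 s: v starts 64 m/s; Δx = 64·5 + ½·-4·5² = 270 m; v ends 44 m/s.
x(15) = 9 + Σ Δx = 469 m.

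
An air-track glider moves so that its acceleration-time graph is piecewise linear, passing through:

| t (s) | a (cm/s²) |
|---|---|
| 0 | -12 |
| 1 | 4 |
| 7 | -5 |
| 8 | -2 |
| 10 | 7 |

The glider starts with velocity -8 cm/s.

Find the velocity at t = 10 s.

Δv equals the area under the a-t graph; then v = v₀ + Δv.
0–1 s: ½(-12 + 4)(1) = -4 cm/s
1–7 s: ½(4 + -5)(6) = -3 cm/s
7–8 s: ½(-5 + -2)(1) = -3.5 cm/s
8–10 s: ½(-2 + 7)(2) = 5 cm/s
Δv = -5.5 cm/s, so v(10) = -8 + (-5.5) = -13.5 cm/s.

-13.5 cm/s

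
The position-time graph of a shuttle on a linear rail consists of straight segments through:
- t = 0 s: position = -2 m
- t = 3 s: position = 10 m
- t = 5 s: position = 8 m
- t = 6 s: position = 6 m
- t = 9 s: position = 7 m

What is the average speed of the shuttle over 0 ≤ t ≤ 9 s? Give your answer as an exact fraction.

17/9 m/s

Average speed = (total path length)/(elapsed time); on a piecewise-linear x-t graph the path length is Σ|Δx|.
0–3 s: |Δx| = |10 − -2| = 12 m
3–5 s: |Δx| = |8 − 10| = 2 m
5–6 s: |Δx| = |6 − 8| = 2 m
6–9 s: |Δx| = |7 − 6| = 1 m
Total path = 17 m; average speed = 17/9 = 17/9 m/s.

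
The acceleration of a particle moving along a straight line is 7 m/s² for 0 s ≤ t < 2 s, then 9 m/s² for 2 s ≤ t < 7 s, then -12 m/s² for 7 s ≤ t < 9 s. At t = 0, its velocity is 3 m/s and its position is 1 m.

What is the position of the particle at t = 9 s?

318.5 m

On each constant-a segment, Δv = aΔt and Δx = v₀Δt + ½aΔt²; chain segment to segment.
0–2 s: v starts 3 m/s; Δx = 3·2 + ½·7·2² = 20 m; v ends 17 m/s.
2–7 s: v starts 17 m/s; Δx = 17·5 + ½·9·5² = 197.5 m; v ends 62 m/s.
7–9 s: v starts 62 m/s; Δx = 62·2 + ½·-12·2² = 100 m; v ends 38 m/s.
x(9) = 1 + Σ Δx = 318.5 m.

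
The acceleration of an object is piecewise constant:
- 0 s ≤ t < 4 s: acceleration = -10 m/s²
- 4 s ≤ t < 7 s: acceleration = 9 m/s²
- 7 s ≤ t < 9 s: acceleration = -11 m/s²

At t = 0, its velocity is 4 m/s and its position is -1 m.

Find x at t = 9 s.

-172.5 m

On each constant-a segment, Δv = aΔt and Δx = v₀Δt + ½aΔt²; chain segment to segment.
0–4 s: v starts 4 m/s; Δx = 4·4 + ½·-10·4² = -64 m; v ends -36 m/s.
4–7 s: v starts -36 m/s; Δx = -36·3 + ½·9·3² = -67.5 m; v ends -9 m/s.
7–9 s: v starts -9 m/s; Δx = -9·2 + ½·-11·2² = -40 m; v ends -31 m/s.
x(9) = -1 + Σ Δx = -172.5 m.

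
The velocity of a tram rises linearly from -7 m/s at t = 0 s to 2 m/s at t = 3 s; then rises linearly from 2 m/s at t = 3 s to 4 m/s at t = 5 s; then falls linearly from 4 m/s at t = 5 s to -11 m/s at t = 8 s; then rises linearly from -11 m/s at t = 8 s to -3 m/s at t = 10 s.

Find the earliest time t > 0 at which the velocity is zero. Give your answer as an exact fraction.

t = 7/3 s

v changes sign on 0–3 s (from -7 to 2); the graph is linear there, so v = 0 at t = 0 + (7)·(3 − 0)/(2 − -7) = 7/3 s.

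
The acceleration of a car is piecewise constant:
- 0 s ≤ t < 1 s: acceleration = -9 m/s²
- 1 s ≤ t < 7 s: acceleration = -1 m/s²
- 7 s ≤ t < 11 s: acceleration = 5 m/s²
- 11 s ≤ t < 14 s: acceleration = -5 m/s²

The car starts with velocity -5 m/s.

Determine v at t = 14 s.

-15 m/s

Δv equals the area under the a-t graph; then v = v₀ + Δv.
0–1 s: -9 × 1 = -9 m/s
1–7 s: -1 × 6 = -6 m/s
7–11 s: 5 × 4 = 20 m/s
11–14 s: -5 × 3 = -15 m/s
Δv = -10 m/s, so v(14) = -5 + (-10) = -15 m/s.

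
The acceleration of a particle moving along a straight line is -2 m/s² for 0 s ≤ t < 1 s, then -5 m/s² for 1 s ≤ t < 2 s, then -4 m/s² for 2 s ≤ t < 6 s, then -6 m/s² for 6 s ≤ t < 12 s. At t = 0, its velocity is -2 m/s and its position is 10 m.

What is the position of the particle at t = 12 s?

-325.5 m

On each constant-a segment, Δv = aΔt and Δx = v₀Δt + ½aΔt²; chain segment to segment.
0–1 s: v starts -2 m/s; Δx = -2·1 + ½·-2·1² = -3 m; v ends -4 m/s.
1–2 s: v starts -4 m/s; Δx = -4·1 + ½·-5·1² = -6.5 m; v ends -9 m/s.
2–6 s: v starts -9 m/s; Δx = -9·4 + ½·-4·4² = -68 m; v ends -25 m/s.
6–12 s: v starts -25 m/s; Δx = -25·6 + ½·-6·6² = -258 m; v ends -61 m/s.
x(12) = 10 + Σ Δx = -325.5 m.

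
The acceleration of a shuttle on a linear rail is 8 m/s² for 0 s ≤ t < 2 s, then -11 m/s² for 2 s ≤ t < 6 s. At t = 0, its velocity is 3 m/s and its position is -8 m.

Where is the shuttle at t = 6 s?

On each constant-a segment, Δv = aΔt and Δx = v₀Δt + ½aΔt²; chain segment to segment.
0–2 s: v starts 3 m/s; Δx = 3·2 + ½·8·2² = 22 m; v ends 19 m/s.
2–6 s: v starts 19 m/s; Δx = 19·4 + ½·-11·4² = -12 m; v ends -25 m/s.
x(6) = -8 + Σ Δx = 2 m.

2 m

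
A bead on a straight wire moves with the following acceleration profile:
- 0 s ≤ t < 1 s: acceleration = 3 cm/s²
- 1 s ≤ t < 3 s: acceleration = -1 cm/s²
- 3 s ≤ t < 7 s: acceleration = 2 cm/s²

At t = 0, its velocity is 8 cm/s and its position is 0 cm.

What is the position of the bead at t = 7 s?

81.5 cm

On each constant-a segment, Δv = aΔt and Δx = v₀Δt + ½aΔt²; chain segment to segment.
0–1 s: v starts 8 cm/s; Δx = 8·1 + ½·3·1² = 9.5 cm; v ends 11 cm/s.
1–3 s: v starts 11 cm/s; Δx = 11·2 + ½·-1·2² = 20 cm; v ends 9 cm/s.
3–7 s: v starts 9 cm/s; Δx = 9·4 + ½·2·4² = 52 cm; v ends 17 cm/s.
x(7) = 0 + Σ Δx = 81.5 cm.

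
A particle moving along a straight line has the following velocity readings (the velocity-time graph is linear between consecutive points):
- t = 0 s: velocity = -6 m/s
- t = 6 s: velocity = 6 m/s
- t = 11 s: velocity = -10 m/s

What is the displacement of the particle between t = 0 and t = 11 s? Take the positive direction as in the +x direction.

Net displacement equals the area under the velocity-time graph (areas below the axis count negative).
0–6 s: ½(-6 + 6)(6) = 0 m
6–11 s: ½(6 + -10)(5) = -10 m
Net displacement = -10 m

-10 m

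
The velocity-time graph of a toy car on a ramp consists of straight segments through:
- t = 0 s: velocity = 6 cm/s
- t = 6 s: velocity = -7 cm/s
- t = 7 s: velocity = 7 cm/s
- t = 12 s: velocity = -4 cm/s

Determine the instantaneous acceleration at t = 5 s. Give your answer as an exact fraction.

-13/6 cm/s²

Acceleration is the slope of the v-t graph on 0–6 s: (-7 − 6)/(6 − 0) = -13/6 cm/s².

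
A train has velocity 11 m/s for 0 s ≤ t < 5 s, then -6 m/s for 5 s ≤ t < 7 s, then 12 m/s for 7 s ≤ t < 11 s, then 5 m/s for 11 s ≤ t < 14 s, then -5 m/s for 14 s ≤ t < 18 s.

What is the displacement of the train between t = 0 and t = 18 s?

Net displacement equals the area under the velocity-time graph (areas below the axis count negative).
0–5 s: 11 × 5 = 55 m
5–7 s: -6 × 2 = -12 m
7–11 s: 12 × 4 = 48 m
11–14 s: 5 × 3 = 15 m
14–18 s: -5 × 4 = -20 m
Net displacement = 86 m

86 m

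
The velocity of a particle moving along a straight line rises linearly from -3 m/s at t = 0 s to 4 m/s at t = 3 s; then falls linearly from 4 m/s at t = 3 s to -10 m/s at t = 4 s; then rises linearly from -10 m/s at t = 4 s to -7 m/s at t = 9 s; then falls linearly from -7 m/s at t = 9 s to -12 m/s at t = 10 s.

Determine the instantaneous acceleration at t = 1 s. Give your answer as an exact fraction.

Acceleration is the slope of the v-t graph on 0–3 s: (4 − -3)/(3 − 0) = 7/3 m/s².

7/3 m/s²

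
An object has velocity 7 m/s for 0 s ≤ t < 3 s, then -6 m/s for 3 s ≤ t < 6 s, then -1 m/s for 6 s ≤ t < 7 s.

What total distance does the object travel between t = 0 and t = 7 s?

40 m

Total distance travelled is ∫|v| dt — sum the magnitudes of each area piece.
0–3 s: |7| × 3 = 21 m
3–6 s: |-6| × 3 = 18 m
6–7 s: |-1| × 1 = 1 m
Total distance = 40 m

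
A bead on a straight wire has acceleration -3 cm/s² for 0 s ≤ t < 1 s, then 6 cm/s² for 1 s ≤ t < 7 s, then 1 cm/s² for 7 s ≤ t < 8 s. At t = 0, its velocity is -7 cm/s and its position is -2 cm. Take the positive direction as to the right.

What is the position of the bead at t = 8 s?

64 cm

On each constant-a segment, Δv = aΔt and Δx = v₀Δt + ½aΔt²; chain segment to segment.
0–1 s: v starts -7 cm/s; Δx = -7·1 + ½·-3·1² = -8.5 cm; v ends -10 cm/s.
1–7 s: v starts -10 cm/s; Δx = -10·6 + ½·6·6² = 48 cm; v ends 26 cm/s.
7–8 s: v starts 26 cm/s; Δx = 26·1 + ½·1·1² = 26.5 cm; v ends 27 cm/s.
x(8) = -2 + Σ Δx = 64 cm.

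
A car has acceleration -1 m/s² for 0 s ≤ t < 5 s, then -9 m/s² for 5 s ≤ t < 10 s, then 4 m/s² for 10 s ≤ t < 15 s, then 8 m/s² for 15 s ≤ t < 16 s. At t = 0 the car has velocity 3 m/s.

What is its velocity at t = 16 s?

-19 m/s

Δv equals the area under the a-t graph; then v = v₀ + Δv.
0–5 s: -1 × 5 = -5 m/s
5–10 s: -9 × 5 = -45 m/s
10–15 s: 4 × 5 = 20 m/s
15–16 s: 8 × 1 = 8 m/s
Δv = -22 m/s, so v(16) = 3 + (-22) = -19 m/s.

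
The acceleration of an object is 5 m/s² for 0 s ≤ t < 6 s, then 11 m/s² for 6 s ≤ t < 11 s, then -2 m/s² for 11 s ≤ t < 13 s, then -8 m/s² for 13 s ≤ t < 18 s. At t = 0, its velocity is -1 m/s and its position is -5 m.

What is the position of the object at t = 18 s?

On each constant-a segment, Δv = aΔt and Δx = v₀Δt + ½aΔt²; chain segment to segment.
0–6 s: v starts -1 m/s; Δx = -1·6 + ½·5·6² = 84 m; v ends 29 m/s.
6–11 s: v starts 29 m/s; Δx = 29·5 + ½·11·5² = 282.5 m; v ends 84 m/s.
11–13 s: v starts 84 m/s; Δx = 84·2 + ½·-2·2² = 164 m; v ends 80 m/s.
13–18 s: v starts 80 m/s; Δx = 80·5 + ½·-8·5² = 300 m; v ends 40 m/s.
x(18) = -5 + Σ Δx = 825.5 m.

825.5 m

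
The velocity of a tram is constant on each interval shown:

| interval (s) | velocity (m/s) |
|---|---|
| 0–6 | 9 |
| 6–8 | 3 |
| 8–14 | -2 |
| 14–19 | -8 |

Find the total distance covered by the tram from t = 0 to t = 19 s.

112 m

Total distance travelled is ∫|v| dt — sum the magnitudes of each area piece.
0–6 s: |9| × 6 = 54 m
6–8 s: |3| × 2 = 6 m
8–14 s: |-2| × 6 = 12 m
14–19 s: |-8| × 5 = 40 m
Total distance = 112 m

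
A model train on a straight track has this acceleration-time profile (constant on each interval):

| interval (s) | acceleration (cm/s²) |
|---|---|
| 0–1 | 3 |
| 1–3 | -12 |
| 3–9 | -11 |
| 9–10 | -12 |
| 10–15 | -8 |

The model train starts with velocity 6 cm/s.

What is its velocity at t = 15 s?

Δv equals the area under the a-t graph; then v = v₀ + Δv.
0–1 s: 3 × 1 = 3 cm/s
1–3 s: -12 × 2 = -24 cm/s
3–9 s: -11 × 6 = -66 cm/s
9–10 s: -12 × 1 = -12 cm/s
10–15 s: -8 × 5 = -40 cm/s
Δv = -139 cm/s, so v(15) = 6 + (-139) = -133 cm/s.

-133 cm/s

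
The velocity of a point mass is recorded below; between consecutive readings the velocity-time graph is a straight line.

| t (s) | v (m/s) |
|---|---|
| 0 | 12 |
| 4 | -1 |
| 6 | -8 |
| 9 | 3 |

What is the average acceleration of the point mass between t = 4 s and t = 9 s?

0.8 m/s²

Average acceleration = Δv/Δt = (3 − -1)/(9 − 4) = 0.8 m/s².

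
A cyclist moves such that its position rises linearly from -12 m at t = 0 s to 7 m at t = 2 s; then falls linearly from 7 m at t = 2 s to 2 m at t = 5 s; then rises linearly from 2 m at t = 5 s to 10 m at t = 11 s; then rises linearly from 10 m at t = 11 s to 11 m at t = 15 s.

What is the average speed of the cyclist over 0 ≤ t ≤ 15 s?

Average speed = (total path length)/(elapsed time); on a piecewise-linear x-t graph the path length is Σ|Δx|.
0–2 s: |Δx| = |7 − -12| = 19 m
2–5 s: |Δx| = |2 − 7| = 5 m
5–11 s: |Δx| = |10 − 2| = 8 m
11–15 s: |Δx| = |11 − 10| = 1 m
Total path = 33 m; average speed = 33/15 = 2.2 m/s.

2.2 m/s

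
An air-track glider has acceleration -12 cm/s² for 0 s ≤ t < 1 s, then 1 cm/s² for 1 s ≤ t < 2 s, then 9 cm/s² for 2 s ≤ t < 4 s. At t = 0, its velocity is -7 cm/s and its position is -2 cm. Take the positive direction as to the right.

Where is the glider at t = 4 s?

-51.5 cm

On each constant-a segment, Δv = aΔt and Δx = v₀Δt + ½aΔt²; chain segment to segment.
0–1 s: v starts -7 cm/s; Δx = -7·1 + ½·-12·1² = -13 cm; v ends -19 cm/s.
1–2 s: v starts -19 cm/s; Δx = -19·1 + ½·1·1² = -18.5 cm; v ends -18 cm/s.
2–4 s: v starts -18 cm/s; Δx = -18·2 + ½·9·2² = -18 cm; v ends 0 cm/s.
x(4) = -2 + Σ Δx = -51.5 cm.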